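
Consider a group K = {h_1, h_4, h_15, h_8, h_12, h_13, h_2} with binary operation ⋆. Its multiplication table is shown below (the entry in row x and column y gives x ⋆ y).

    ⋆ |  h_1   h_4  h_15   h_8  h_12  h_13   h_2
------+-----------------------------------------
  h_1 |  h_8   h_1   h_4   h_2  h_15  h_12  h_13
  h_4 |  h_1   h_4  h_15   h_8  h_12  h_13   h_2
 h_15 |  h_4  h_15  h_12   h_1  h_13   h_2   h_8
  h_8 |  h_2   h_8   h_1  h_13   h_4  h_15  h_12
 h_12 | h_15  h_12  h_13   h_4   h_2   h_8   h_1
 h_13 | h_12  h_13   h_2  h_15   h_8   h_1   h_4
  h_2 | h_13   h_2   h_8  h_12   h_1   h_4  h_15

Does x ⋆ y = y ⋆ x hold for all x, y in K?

Yes

Check whether the table is symmetric across its main diagonal.
Every entry (row x, col y) equals the entry (row y, col x), so K is abelian.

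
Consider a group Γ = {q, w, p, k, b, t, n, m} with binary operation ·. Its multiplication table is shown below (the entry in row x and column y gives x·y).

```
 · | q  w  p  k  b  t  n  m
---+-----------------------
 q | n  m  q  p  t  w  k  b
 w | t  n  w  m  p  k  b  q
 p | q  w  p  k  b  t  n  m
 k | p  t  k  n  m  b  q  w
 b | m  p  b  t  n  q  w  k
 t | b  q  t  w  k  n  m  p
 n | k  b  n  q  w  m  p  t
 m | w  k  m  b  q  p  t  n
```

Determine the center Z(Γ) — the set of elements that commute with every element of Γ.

An element z is central iff its row equals its column in the table.
For q: q·b = t ≠ m = b·q, so q ∉ Z.
Checking each element this way leaves Z(Γ) = {n, p}.

{n, p}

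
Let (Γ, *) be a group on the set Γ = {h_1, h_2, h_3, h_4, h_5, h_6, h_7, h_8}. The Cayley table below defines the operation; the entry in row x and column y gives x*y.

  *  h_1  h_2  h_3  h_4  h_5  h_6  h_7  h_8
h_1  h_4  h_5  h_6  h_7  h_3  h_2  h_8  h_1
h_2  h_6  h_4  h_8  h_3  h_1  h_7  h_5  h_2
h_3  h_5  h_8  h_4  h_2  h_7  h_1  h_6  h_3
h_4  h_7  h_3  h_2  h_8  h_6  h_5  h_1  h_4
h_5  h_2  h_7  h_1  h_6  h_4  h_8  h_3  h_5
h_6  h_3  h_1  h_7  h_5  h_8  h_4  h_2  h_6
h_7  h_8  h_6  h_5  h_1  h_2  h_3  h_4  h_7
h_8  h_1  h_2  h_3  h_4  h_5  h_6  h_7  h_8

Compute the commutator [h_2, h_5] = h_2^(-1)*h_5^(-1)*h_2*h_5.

Identity is h_8; from the table h_2^(-1) = h_3 and h_5^(-1) = h_6.
h_3*h_6 = h_1
h_1*h_2 = h_5
h_5*h_5 = h_4
(Structurally, Γ here is isomorphic to the quaternion group Q_8.)

h_4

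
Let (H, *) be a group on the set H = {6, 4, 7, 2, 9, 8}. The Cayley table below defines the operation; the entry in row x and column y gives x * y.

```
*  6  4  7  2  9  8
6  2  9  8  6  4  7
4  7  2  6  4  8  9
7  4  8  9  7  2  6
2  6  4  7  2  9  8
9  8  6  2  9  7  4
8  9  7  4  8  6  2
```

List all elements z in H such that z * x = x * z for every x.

{2}

An element z is central iff its row equals its column in the table.
For 6: 6 * 7 = 8 ≠ 4 = 7 * 6, so 6 ∉ Z.
Checking each element this way leaves Z(H) = {2}.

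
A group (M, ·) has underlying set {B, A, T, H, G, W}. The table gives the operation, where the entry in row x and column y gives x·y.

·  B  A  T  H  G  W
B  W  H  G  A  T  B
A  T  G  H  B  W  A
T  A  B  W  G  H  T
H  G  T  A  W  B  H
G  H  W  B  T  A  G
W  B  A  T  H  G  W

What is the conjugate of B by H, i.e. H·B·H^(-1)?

The identity is W. In row H, the entry W sits in column H, so H^(-1) = H.
H·B = G
G·H = T
(Structurally, M here is isomorphic to the symmetric group S_3.)

T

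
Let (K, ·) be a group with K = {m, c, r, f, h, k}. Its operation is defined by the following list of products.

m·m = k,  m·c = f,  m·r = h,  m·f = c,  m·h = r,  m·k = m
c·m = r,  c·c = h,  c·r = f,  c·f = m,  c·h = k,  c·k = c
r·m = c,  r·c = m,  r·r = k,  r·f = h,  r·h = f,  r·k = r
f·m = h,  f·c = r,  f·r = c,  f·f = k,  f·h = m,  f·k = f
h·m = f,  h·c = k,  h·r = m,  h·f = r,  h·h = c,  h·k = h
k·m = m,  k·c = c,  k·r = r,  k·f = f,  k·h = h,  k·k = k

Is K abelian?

No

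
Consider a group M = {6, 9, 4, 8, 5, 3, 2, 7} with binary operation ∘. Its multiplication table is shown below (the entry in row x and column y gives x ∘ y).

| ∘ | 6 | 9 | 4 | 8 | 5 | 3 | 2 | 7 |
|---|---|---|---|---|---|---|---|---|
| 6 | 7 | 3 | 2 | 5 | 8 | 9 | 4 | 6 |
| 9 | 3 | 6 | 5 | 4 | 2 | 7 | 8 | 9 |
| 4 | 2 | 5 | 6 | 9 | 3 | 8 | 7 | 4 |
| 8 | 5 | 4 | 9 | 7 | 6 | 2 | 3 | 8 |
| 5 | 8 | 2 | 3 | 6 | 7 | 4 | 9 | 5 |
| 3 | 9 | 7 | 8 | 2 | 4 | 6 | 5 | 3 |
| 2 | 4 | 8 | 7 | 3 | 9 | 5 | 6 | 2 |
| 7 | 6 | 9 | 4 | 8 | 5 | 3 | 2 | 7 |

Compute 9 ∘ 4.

Read row 9, column 4: 9 ∘ 4 = 5.

5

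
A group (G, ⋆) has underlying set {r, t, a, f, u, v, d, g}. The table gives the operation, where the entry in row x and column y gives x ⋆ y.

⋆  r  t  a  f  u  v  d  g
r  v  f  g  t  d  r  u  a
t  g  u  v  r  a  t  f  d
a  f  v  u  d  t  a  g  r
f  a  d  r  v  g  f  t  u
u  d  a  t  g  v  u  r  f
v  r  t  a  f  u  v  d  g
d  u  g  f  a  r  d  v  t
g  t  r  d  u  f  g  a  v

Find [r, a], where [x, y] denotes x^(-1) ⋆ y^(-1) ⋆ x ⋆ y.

u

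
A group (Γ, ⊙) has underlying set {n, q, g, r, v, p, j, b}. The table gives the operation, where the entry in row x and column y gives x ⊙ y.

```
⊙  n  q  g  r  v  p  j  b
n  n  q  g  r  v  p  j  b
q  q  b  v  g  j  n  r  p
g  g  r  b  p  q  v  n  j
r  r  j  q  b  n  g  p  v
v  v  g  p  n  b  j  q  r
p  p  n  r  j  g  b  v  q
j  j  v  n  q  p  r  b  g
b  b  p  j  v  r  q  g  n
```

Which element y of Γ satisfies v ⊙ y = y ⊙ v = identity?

First locate the identity: row n matches the header, so n is the identity.
Scan row v for n: v ⊙ r = n. Hence v^(-1) = r.

r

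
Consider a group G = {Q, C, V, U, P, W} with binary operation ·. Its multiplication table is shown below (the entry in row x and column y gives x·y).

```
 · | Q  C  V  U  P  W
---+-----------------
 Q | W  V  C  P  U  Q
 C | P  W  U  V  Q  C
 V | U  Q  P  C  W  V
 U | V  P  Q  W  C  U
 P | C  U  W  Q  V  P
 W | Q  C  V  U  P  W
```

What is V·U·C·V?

V

V·U = C
C·C = W
W·V = V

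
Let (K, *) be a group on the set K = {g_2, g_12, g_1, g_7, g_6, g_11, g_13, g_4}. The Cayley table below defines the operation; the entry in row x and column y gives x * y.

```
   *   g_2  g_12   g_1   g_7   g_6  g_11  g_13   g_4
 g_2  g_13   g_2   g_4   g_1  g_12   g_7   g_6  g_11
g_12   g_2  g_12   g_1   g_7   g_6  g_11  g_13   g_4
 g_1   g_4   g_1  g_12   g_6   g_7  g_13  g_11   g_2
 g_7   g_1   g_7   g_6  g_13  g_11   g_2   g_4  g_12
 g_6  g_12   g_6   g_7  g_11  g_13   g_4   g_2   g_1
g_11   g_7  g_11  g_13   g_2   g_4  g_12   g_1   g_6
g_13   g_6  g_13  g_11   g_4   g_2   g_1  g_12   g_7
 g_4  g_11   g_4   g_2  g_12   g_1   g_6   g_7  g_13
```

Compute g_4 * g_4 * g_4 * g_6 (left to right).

g_4 * g_4 = g_13
g_13 * g_4 = g_7
g_7 * g_6 = g_11

g_11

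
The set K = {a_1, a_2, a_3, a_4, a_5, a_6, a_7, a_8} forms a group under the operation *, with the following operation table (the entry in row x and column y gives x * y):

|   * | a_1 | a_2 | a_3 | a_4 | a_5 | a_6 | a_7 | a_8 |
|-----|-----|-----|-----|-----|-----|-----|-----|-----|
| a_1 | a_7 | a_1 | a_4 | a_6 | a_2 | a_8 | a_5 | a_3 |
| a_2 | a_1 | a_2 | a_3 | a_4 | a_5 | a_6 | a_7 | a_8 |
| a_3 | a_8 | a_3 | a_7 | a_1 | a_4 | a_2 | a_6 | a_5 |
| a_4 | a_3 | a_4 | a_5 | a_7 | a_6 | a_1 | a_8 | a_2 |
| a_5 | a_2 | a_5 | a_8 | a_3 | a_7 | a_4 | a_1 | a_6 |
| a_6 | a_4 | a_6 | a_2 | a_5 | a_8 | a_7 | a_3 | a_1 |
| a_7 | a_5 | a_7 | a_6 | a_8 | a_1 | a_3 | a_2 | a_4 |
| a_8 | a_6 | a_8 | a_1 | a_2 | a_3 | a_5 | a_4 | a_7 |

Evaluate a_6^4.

a_2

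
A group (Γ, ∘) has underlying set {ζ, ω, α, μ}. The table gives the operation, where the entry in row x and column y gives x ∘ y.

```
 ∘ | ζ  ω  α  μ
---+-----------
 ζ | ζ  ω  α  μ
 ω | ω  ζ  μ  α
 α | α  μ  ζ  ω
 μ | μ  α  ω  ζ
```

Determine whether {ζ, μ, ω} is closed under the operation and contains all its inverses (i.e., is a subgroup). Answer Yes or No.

No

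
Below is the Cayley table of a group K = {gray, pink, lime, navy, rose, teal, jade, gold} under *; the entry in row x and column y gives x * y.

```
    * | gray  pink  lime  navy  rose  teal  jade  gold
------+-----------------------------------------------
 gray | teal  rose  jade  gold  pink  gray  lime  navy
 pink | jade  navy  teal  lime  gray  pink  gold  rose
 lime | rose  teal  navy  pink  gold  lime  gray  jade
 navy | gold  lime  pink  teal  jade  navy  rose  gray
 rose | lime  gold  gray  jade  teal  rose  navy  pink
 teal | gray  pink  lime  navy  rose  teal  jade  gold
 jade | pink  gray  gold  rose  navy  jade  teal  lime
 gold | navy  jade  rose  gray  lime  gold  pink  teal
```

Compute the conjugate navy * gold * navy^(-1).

gold

The identity is teal. In row navy, the entry teal sits in column navy, so navy^(-1) = navy.
navy * gold = gray
gray * navy = gold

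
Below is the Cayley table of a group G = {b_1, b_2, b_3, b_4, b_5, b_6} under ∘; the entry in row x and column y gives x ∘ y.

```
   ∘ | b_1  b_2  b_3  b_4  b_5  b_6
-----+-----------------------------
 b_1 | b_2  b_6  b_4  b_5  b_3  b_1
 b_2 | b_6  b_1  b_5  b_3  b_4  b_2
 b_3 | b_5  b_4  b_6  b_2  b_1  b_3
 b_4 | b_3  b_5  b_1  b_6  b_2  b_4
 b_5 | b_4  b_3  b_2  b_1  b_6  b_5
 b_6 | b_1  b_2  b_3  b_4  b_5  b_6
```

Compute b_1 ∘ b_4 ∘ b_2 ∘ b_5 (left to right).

b_1 ∘ b_4 = b_5
b_5 ∘ b_2 = b_3
b_3 ∘ b_5 = b_1

b_1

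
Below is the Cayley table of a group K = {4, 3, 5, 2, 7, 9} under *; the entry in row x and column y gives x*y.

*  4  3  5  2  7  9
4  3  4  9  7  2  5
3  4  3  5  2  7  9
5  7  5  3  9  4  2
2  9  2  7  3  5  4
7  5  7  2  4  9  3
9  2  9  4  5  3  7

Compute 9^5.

9^1 = 9
9^2 = 9*9 = 7
9^3 = 7*9 = 3
9^4 = 3*9 = 9
9^5 = 9*9 = 7

7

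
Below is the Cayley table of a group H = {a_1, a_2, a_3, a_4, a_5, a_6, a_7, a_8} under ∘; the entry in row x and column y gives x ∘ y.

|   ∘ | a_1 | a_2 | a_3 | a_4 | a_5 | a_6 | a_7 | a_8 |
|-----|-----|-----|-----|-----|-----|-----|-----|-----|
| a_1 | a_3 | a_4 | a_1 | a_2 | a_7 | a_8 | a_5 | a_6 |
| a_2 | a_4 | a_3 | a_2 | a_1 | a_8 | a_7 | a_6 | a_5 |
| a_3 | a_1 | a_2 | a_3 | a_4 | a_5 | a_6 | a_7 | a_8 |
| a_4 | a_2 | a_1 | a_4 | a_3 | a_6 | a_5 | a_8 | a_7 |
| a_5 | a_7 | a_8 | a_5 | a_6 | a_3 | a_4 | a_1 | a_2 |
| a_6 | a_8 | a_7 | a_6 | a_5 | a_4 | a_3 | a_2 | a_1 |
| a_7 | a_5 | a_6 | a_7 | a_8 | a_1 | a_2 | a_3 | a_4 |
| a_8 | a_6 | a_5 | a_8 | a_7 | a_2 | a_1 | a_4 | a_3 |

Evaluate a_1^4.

a_1^1 = a_1
a_1^2 = a_1 ∘ a_1 = a_3
a_1^3 = a_3 ∘ a_1 = a_1
a_1^4 = a_1 ∘ a_1 = a_3

a_3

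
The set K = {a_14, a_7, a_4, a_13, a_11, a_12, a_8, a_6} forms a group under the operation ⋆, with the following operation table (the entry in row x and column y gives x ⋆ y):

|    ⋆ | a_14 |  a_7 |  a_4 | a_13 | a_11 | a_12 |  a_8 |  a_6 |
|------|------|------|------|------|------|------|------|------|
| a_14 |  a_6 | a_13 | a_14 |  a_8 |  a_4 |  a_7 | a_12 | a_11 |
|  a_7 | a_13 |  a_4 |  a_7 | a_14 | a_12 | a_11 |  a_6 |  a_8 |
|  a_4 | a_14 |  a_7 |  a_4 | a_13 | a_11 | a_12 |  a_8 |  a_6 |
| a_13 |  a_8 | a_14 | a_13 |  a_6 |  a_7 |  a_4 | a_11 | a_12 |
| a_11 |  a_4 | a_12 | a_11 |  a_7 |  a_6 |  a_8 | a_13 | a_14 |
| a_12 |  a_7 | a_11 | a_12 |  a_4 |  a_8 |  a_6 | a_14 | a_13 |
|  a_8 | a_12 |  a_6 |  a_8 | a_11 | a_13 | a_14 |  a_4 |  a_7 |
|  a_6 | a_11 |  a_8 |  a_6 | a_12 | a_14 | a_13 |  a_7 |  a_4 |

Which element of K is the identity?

The identity e satisfies e ⋆ x = x for all x, so its row in the table reproduces the column headers.
Row a_4 reads: a_14, a_7, a_4, a_13, a_11, a_12, a_8, a_6 — exactly the header order. So a_4 is the identity.

a_4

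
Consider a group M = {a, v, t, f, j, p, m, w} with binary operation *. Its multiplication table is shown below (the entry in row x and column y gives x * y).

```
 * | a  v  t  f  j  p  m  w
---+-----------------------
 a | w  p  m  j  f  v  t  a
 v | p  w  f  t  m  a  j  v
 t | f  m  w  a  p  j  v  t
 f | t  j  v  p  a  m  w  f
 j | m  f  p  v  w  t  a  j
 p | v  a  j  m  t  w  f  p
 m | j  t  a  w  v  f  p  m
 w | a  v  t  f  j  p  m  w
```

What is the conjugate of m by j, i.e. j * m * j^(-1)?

f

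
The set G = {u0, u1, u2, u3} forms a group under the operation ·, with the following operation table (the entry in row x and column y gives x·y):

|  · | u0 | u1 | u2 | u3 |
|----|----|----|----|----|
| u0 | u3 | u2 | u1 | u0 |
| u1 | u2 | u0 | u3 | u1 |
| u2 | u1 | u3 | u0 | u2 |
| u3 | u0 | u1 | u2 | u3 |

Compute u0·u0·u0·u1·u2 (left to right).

u0

u0·u0 = u3
u3·u0 = u0
u0·u1 = u2
u2·u2 = u0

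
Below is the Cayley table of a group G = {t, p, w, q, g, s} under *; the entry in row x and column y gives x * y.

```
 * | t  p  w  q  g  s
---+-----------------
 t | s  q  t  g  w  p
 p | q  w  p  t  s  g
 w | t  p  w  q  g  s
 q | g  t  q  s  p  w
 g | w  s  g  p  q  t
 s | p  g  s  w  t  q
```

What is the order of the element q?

3

The identity element is w (its row matches the header).
q^1 = q
q^2 = q * q = s
q^3 = s * q = w
The first power of q equal to the identity is q^3, so ord(q) = 3.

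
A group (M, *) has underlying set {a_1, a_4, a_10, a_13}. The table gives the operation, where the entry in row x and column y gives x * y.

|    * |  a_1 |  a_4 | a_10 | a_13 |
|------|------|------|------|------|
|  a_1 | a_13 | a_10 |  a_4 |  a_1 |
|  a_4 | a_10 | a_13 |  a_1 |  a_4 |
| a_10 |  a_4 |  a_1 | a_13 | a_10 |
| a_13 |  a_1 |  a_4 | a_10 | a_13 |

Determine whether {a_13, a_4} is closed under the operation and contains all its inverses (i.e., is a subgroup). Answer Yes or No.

Yes

{a_13, a_4} contains the identity a_13.
Checking products: every product of two elements of {a_13, a_4} (read from the table) lies in {a_13, a_4}, so the set is closed.
In a finite group, a nonempty closed subset is a subgroup. So {a_13, a_4} ≤ M.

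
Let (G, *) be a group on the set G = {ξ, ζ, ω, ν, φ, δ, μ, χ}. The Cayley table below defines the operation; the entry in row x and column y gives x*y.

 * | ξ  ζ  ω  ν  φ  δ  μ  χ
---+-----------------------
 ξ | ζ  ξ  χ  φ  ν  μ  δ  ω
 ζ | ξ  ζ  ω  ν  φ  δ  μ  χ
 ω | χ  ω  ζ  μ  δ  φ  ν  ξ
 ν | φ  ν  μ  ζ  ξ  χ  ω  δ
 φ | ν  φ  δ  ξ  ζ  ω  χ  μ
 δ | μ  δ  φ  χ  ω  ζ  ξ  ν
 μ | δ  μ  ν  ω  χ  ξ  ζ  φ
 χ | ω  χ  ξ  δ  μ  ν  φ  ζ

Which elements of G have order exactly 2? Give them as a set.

Identity is ζ. Compute the order of each non-identity element by repeated multiplication:
  ξ: ξ → ζ  (order 2)
  ω: ω → ζ  (order 2)
  ν: ν → ζ  (order 2)
  φ: φ → ζ  (order 2)
  δ: δ → ζ  (order 2)
  μ: μ → ζ  (order 2)
  χ: χ → ζ  (order 2)
Elements of order 2: {δ, μ, ν, ξ, φ, χ, ω}.

{δ, μ, ν, ξ, φ, χ, ω}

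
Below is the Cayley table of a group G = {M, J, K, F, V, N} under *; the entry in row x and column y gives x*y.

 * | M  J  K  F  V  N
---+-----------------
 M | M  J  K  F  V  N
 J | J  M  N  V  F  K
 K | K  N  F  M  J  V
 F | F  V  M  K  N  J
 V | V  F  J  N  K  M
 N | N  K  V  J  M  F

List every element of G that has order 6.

{N, V}

Identity is M. Compute the order of each non-identity element by repeated multiplication:
  J: J → M  (order 2)
  K: K → F → M  (order 3)
  F: F → K → M  (order 3)
  V: V → K → J → F → N → M  (order 6)
  N: N → F → J → K → V → M  (order 6)
Elements of order 6: {N, V}.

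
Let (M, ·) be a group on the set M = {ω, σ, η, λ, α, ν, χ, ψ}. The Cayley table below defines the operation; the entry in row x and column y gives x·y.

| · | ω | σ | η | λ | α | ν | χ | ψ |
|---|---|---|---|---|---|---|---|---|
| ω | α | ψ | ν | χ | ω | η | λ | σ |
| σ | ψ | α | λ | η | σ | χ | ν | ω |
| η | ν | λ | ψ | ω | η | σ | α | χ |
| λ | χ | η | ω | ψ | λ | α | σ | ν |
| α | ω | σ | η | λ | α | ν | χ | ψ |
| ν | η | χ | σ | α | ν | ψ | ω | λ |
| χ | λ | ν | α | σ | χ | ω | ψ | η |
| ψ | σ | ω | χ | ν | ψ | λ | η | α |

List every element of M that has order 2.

Identity is α. Compute the order of each non-identity element by repeated multiplication:
  ω: ω → α  (order 2)
  σ: σ → α  (order 2)
  η: η → ψ → χ → α  (order 4)
  λ: λ → ψ → ν → α  (order 4)
  ν: ν → ψ → λ → α  (order 4)
  χ: χ → ψ → η → α  (order 4)
  ψ: ψ → α  (order 2)
Elements of order 2: {σ, ψ, ω}.

{σ, ψ, ω}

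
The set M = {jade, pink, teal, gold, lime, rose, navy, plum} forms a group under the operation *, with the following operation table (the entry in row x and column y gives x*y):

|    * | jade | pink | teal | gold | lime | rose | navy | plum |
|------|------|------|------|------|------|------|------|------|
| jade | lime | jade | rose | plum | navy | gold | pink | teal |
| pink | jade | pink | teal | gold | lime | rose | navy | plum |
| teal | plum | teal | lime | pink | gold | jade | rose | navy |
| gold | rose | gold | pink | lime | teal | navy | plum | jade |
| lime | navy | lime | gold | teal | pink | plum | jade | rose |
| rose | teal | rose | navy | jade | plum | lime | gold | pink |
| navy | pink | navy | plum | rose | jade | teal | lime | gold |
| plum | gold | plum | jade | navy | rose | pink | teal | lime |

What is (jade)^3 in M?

navy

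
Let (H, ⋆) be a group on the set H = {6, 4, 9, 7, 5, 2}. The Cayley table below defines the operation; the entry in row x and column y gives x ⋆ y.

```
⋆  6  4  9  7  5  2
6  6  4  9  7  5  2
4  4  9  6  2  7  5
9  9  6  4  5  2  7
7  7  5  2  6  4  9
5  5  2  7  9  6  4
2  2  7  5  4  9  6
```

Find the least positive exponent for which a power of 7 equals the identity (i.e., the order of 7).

The identity element is 6 (its row matches the header).
7^1 = 7
7^2 = 7 ⋆ 7 = 6
The first power of 7 equal to the identity is 7^2, so ord(7) = 2.

2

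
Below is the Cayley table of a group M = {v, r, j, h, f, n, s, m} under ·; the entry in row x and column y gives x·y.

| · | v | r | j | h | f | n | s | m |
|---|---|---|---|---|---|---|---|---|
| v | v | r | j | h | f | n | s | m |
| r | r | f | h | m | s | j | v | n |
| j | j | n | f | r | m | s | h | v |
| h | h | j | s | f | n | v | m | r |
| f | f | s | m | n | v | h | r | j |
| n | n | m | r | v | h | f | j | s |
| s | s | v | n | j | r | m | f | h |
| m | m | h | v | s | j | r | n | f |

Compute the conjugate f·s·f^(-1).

s

The identity is v. In row f, the entry v sits in column f, so f^(-1) = f.
f·s = r
r·f = s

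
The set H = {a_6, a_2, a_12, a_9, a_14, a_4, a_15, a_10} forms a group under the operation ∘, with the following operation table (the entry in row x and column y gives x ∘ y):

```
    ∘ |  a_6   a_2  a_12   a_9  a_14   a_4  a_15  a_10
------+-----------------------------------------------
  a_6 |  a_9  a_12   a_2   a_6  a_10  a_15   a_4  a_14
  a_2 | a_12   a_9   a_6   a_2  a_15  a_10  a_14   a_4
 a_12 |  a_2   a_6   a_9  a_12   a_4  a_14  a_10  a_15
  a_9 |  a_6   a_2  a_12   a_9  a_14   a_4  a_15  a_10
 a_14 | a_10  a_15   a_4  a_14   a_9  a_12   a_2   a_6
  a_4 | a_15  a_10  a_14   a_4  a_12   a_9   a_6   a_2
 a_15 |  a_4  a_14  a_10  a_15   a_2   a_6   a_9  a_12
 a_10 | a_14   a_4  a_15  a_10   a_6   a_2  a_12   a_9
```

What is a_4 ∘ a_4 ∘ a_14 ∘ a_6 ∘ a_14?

a_6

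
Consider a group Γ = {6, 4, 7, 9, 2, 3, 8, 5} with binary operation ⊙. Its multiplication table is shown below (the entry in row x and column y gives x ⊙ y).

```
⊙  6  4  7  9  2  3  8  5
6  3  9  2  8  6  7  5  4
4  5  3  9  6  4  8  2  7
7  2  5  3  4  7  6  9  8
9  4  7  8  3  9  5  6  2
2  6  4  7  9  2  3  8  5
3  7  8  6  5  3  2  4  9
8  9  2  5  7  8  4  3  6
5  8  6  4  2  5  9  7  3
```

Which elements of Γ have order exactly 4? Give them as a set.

Identity is 2. Compute the order of each non-identity element by repeated multiplication:
  6: 6 → 3 → 7 → 2  (order 4)
  4: 4 → 3 → 8 → 2  (order 4)
  7: 7 → 3 → 6 → 2  (order 4)
  9: 9 → 3 → 5 → 2  (order 4)
  3: 3 → 2  (order 2)
  8: 8 → 3 → 4 → 2  (order 4)
  5: 5 → 3 → 9 → 2  (order 4)
Elements of order 4: {4, 5, 6, 7, 8, 9}.

{4, 5, 6, 7, 8, 9}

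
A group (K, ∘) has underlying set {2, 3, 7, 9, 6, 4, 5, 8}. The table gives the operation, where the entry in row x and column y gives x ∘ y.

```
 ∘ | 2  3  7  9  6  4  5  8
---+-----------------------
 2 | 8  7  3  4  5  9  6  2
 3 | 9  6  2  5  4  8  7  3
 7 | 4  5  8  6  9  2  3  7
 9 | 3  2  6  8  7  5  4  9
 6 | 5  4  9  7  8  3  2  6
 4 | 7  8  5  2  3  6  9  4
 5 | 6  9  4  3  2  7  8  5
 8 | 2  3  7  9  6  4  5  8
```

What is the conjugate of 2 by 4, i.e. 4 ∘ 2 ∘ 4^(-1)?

The identity is 8. In row 4, the entry 8 sits in column 3, so 4^(-1) = 3.
4 ∘ 2 = 7
7 ∘ 3 = 5

5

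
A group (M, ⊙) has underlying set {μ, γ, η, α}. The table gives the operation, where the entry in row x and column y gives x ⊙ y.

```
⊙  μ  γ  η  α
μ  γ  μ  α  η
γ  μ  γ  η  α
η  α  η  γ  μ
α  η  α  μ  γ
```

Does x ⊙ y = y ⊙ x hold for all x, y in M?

Check whether the table is symmetric across its main diagonal.
Every entry (row x, col y) equals the entry (row y, col x), so M is abelian.
(In fact M ≅ the Klein four-group V_4.)

Yes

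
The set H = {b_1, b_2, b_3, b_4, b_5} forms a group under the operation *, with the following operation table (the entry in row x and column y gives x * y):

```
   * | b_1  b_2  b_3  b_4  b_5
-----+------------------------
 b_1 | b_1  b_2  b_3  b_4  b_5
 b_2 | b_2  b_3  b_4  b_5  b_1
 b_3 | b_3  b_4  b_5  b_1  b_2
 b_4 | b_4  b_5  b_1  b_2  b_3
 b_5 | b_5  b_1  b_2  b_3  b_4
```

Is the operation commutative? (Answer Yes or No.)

Yes

Check whether the table is symmetric across its main diagonal.
Every entry (row x, col y) equals the entry (row y, col x), so H is abelian.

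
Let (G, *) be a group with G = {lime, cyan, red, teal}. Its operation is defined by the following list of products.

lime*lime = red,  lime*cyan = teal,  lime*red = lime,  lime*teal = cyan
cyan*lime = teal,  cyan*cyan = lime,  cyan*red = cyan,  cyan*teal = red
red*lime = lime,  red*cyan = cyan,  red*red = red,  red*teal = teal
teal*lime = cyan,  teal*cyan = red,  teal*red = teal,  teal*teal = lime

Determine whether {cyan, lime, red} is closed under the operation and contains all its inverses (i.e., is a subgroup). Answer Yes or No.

lime * cyan = teal, which is not in {cyan, lime, red}.
The subset is not closed under *, so it is not a subgroup.

No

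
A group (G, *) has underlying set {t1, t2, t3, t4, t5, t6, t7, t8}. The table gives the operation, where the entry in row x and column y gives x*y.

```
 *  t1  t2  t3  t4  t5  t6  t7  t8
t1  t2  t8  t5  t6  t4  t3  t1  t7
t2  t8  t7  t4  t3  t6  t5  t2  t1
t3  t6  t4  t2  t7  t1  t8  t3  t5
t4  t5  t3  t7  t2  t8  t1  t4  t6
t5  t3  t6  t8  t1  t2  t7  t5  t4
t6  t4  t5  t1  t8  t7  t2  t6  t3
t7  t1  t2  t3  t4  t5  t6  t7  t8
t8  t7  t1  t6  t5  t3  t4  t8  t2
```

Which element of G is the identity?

The identity e satisfies e*x = x for all x, so its row in the table reproduces the column headers.
Row t7 reads: t1, t2, t3, t4, t5, t6, t7, t8 — exactly the header order. So t7 is the identity.

t7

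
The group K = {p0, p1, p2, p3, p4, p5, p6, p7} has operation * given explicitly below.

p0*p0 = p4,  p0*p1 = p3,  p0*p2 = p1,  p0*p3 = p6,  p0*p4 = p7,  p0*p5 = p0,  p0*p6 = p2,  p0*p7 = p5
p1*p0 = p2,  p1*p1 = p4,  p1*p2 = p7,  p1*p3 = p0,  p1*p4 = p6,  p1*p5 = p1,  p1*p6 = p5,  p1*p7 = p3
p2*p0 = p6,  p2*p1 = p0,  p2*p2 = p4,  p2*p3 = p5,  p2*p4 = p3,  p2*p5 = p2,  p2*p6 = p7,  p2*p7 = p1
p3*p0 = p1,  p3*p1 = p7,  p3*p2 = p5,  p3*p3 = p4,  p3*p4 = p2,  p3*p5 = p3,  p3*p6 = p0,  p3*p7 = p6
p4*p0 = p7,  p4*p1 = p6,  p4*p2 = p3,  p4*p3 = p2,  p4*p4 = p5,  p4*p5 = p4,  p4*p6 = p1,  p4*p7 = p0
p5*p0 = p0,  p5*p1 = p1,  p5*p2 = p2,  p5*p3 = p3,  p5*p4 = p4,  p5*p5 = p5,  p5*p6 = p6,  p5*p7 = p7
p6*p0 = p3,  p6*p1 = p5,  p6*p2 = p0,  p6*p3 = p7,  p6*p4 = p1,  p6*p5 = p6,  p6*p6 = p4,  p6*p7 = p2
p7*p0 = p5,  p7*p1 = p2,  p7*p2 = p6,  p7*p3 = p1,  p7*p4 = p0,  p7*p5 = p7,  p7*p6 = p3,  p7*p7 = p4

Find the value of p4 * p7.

Read row p4, column p7: p4 * p7 = p0.

p0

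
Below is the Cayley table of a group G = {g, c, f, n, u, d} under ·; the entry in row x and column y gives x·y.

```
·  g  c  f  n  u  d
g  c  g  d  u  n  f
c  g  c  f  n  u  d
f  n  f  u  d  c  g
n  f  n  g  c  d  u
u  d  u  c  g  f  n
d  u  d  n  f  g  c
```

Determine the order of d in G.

2

The identity element is c (its row matches the header).
d^1 = d
d^2 = d·d = c
The first power of d equal to the identity is d^2, so ord(d) = 2.
(Structurally, G here is isomorphic to the symmetric group S_3.)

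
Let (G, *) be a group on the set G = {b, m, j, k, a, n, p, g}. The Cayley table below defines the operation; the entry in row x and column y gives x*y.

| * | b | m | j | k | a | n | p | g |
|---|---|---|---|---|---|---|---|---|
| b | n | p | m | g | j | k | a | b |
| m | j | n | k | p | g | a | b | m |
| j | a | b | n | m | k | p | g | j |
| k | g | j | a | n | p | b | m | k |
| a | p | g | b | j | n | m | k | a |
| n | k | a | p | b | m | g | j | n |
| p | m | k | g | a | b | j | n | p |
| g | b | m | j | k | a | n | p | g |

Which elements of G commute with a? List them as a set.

Compare row a with column a entry by entry.
m*a = g = a*m, so m commutes with a.
b*a = j but a*b = p, so b does not.
Collecting the elements that commute with a: C(a) = {a, g, m, n}.

{a, g, m, n}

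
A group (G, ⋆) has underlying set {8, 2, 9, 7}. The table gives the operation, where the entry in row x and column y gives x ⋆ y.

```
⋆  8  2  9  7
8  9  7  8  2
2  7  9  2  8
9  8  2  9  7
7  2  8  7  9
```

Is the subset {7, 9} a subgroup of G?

{7, 9} contains the identity 9.
Checking products: every product of two elements of {7, 9} (read from the table) lies in {7, 9}, so the set is closed.
In a finite group, a nonempty closed subset is a subgroup. So {7, 9} ≤ G.

Yes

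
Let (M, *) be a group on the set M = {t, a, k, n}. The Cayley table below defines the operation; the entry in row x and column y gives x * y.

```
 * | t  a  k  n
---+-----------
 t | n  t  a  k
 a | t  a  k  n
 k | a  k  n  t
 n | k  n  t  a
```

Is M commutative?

Yes

Check whether the table is symmetric across its main diagonal.
Every entry (row x, col y) equals the entry (row y, col x), so M is abelian.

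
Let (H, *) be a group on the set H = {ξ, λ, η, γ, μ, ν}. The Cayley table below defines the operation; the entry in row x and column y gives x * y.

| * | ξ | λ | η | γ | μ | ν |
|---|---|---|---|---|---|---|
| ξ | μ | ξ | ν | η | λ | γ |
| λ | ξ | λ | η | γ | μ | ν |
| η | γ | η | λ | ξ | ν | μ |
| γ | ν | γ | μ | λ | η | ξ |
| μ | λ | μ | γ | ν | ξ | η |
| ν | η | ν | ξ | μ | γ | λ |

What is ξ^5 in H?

ξ^1 = ξ
ξ^2 = ξ * ξ = μ
ξ^3 = μ * ξ = λ
ξ^4 = λ * ξ = ξ
ξ^5 = ξ * ξ = μ

μ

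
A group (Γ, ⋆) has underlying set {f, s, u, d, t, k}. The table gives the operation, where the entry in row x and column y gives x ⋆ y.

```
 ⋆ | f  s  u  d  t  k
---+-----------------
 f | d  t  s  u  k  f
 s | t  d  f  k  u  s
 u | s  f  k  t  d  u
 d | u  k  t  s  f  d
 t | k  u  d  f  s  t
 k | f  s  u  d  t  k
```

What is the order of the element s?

The identity element is k (its row matches the header).
s^1 = s
s^2 = s ⋆ s = d
s^3 = d ⋆ s = k
The first power of s equal to the identity is s^3, so ord(s) = 3.
(Structurally, Γ here is isomorphic to the cyclic group Z_6.)

3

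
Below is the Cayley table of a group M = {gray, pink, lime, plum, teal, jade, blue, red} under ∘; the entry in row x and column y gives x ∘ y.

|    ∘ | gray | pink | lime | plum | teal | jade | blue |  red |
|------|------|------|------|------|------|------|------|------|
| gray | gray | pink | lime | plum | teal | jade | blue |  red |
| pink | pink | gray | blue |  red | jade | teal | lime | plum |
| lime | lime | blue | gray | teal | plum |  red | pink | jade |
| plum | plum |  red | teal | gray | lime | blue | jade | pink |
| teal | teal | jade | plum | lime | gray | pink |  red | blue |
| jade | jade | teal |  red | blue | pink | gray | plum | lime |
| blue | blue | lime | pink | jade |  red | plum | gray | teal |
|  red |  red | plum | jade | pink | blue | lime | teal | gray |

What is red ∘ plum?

pink

Read row red, column plum: red ∘ plum = pink.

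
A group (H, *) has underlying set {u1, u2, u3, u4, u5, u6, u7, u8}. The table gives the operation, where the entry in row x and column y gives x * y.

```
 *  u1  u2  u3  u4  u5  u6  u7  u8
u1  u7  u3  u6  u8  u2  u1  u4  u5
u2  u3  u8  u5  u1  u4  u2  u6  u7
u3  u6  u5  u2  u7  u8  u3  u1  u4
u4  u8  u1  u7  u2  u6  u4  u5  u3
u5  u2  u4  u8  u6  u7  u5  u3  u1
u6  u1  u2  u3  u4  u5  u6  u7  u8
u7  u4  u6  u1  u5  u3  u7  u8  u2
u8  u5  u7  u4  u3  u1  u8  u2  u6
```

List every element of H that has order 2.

Identity is u6. Compute the order of each non-identity element by repeated multiplication:
  u1: u1 → u7 → u4 → u8 → u5 → u2 → u3 → u6  (order 8)
  u2: u2 → u8 → u7 → u6  (order 4)
  u3: u3 → u2 → u5 → u8 → u4 → u7 → u1 → u6  (order 8)
  u4: u4 → u2 → u1 → u8 → u3 → u7 → u5 → u6  (order 8)
  u5: u5 → u7 → u3 → u8 → u1 → u2 → u4 → u6  (order 8)
  u7: u7 → u8 → u2 → u6  (order 4)
  u8: u8 → u6  (order 2)
Elements of order 2: {u8}.

{u8}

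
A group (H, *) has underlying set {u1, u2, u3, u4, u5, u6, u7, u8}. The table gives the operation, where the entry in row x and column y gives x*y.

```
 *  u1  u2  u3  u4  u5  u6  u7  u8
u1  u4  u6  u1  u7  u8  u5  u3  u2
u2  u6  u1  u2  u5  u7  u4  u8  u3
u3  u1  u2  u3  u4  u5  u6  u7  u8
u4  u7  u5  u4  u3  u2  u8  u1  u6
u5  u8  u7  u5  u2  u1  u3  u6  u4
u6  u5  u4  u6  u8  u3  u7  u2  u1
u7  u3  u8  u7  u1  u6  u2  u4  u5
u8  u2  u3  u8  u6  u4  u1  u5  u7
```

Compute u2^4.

u4

u2^1 = u2
u2^2 = u2*u2 = u1
u2^3 = u1*u2 = u6
u2^4 = u6*u2 = u4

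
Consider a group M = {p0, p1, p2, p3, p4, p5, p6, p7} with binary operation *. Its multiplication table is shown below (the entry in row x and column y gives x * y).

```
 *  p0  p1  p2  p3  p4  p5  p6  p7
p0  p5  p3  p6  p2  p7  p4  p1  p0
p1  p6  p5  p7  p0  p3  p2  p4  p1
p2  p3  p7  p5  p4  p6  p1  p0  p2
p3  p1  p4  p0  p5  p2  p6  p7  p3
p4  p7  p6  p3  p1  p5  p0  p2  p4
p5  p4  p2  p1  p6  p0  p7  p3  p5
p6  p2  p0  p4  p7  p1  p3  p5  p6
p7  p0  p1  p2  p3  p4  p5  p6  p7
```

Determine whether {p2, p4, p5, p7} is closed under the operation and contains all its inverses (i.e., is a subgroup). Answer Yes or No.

No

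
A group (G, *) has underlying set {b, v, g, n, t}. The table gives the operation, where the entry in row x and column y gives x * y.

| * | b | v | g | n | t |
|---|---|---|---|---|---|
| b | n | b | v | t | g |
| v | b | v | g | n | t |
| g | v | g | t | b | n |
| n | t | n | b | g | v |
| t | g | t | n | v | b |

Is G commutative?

Check whether the table is symmetric across its main diagonal.
Every entry (row x, col y) equals the entry (row y, col x), so G is abelian.

Yes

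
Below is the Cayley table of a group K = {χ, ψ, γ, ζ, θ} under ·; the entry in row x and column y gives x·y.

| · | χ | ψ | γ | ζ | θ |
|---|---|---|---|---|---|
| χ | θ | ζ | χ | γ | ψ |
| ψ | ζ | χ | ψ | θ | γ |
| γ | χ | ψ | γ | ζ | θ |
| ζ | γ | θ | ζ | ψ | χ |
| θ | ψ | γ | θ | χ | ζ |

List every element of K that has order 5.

{ζ, θ, χ, ψ}

Identity is γ. Compute the order of each non-identity element by repeated multiplication:
  χ: χ → θ → ψ → ζ → γ  (order 5)
  ψ: ψ → χ → ζ → θ → γ  (order 5)
  ζ: ζ → ψ → θ → χ → γ  (order 5)
  θ: θ → ζ → χ → ψ → γ  (order 5)
Elements of order 5: {ζ, θ, χ, ψ}.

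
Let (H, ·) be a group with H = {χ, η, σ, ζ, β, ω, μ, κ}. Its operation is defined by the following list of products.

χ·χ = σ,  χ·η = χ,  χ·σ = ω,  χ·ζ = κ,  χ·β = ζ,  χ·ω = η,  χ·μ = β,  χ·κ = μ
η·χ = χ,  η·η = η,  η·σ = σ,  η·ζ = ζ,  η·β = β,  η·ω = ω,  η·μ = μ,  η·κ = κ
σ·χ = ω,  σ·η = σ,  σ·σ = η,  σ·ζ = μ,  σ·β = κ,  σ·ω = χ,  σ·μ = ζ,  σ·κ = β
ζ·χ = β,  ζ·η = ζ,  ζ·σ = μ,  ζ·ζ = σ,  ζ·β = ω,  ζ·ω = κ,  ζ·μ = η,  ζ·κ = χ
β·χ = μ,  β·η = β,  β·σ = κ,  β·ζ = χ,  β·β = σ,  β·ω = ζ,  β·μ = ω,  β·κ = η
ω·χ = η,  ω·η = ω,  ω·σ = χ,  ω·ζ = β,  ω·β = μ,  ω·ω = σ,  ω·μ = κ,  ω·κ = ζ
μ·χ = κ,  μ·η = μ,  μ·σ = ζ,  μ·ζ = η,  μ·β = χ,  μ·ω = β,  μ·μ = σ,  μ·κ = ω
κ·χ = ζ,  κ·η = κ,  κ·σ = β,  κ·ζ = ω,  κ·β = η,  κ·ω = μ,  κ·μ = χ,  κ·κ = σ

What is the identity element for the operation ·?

The identity e satisfies e·x = x for all x, so its row in the table reproduces the column headers.
Row η reads: χ, η, σ, ζ, β, ω, μ, κ — exactly the header order. So η is the identity.

η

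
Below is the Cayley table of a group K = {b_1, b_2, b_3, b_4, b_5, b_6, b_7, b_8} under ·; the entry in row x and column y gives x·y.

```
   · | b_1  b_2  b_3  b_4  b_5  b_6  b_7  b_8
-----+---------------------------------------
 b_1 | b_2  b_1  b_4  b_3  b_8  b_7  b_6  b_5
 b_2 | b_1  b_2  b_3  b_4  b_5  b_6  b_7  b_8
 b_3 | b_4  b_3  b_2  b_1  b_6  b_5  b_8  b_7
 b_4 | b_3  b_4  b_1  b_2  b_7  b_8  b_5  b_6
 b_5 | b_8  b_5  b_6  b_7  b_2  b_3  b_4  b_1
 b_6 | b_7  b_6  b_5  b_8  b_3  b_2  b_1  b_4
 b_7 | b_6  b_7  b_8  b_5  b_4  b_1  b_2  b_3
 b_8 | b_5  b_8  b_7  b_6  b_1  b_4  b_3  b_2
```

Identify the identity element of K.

b_2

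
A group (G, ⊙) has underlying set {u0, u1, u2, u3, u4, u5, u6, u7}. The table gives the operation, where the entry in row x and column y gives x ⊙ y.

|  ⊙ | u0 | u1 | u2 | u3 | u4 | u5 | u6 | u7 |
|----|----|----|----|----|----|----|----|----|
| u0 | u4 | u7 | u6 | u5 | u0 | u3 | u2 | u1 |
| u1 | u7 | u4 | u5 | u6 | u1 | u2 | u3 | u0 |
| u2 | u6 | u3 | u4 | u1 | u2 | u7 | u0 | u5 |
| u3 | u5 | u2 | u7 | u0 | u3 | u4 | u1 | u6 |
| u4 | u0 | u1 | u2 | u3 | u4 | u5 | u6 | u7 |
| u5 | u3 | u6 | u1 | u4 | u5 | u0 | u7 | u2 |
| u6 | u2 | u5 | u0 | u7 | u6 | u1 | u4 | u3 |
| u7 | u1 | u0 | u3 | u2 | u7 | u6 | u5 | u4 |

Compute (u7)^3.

u7^1 = u7
u7^2 = u7 ⊙ u7 = u4
u7^3 = u4 ⊙ u7 = u7

u7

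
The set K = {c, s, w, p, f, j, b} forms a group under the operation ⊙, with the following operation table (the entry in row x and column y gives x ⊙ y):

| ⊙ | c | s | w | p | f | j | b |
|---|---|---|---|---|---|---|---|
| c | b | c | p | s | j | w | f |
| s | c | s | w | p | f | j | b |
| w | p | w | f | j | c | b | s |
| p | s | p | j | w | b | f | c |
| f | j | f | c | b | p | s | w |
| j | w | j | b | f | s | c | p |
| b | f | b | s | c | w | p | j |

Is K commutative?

Yes

Check whether the table is symmetric across its main diagonal.
Every entry (row x, col y) equals the entry (row y, col x), so K is abelian.
(In fact K ≅ the cyclic group Z_7.)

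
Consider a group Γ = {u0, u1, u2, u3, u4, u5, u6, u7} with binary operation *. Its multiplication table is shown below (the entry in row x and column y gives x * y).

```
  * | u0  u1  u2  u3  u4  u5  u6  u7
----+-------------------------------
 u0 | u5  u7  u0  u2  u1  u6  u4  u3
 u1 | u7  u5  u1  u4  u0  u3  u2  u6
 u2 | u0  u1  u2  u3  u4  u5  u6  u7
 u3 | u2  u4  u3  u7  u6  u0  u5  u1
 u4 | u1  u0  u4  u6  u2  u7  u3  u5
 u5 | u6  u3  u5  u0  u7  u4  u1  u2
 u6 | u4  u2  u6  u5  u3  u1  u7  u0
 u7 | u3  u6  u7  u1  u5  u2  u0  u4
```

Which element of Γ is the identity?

The identity e satisfies e * x = x for all x, so its row in the table reproduces the column headers.
Row u2 reads: u0, u1, u2, u3, u4, u5, u6, u7 — exactly the header order. So u2 is the identity.
(Structurally, Γ here is isomorphic to the cyclic group Z_8.)

u2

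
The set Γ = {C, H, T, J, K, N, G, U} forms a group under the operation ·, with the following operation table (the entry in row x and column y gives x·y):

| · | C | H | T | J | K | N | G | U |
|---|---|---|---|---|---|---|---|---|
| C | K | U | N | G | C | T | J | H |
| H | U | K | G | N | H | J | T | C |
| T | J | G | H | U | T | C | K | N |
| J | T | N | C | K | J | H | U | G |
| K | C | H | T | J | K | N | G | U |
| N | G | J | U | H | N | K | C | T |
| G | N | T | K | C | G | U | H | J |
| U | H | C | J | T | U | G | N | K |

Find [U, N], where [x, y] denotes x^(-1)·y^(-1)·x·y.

Identity is K; from the table U^(-1) = U and N^(-1) = N.
U·N = G
G·U = J
J·N = H

H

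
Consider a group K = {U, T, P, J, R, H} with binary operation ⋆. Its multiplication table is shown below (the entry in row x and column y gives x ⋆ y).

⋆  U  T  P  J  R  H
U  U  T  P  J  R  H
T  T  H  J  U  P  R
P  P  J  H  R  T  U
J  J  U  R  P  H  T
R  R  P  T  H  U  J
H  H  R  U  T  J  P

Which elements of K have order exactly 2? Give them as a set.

{R}

Identity is U. Compute the order of each non-identity element by repeated multiplication:
  T: T → H → R → P → J → U  (order 6)
  P: P → H → U  (order 3)
  J: J → P → R → H → T → U  (order 6)
  R: R → U  (order 2)
  H: H → P → U  (order 3)
Elements of order 2: {R}.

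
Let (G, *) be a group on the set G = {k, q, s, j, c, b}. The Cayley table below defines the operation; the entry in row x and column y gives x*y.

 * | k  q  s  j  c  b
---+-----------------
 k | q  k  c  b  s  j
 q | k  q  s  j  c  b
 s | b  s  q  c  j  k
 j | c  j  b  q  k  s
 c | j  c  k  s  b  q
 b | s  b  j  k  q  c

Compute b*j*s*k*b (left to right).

s

b*j = k
k*s = c
c*k = j
j*b = s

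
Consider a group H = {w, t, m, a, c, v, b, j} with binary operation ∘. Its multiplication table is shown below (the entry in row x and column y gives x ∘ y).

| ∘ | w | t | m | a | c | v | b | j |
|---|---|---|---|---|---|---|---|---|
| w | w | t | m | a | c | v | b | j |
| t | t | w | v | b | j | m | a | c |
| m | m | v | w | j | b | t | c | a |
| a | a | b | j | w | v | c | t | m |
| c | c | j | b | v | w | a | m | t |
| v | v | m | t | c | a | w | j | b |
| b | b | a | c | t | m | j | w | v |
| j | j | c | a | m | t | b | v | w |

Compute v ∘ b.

Read row v, column b: v ∘ b = j.

j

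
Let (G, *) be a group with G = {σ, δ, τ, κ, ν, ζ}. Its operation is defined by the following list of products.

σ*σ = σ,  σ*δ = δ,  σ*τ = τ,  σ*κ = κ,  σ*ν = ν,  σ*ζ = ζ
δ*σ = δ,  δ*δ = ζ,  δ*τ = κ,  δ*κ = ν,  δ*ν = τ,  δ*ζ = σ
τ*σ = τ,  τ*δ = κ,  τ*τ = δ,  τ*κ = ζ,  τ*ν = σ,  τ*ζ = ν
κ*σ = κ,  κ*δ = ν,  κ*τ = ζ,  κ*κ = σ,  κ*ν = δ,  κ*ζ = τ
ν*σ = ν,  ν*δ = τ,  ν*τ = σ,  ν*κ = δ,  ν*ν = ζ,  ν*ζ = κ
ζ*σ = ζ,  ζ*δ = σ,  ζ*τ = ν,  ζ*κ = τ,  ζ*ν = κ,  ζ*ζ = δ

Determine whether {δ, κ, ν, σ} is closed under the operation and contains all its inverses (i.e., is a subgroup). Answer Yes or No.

ν*ν = ζ, which is not in {δ, κ, ν, σ}.
The subset is not closed under *, so it is not a subgroup.

No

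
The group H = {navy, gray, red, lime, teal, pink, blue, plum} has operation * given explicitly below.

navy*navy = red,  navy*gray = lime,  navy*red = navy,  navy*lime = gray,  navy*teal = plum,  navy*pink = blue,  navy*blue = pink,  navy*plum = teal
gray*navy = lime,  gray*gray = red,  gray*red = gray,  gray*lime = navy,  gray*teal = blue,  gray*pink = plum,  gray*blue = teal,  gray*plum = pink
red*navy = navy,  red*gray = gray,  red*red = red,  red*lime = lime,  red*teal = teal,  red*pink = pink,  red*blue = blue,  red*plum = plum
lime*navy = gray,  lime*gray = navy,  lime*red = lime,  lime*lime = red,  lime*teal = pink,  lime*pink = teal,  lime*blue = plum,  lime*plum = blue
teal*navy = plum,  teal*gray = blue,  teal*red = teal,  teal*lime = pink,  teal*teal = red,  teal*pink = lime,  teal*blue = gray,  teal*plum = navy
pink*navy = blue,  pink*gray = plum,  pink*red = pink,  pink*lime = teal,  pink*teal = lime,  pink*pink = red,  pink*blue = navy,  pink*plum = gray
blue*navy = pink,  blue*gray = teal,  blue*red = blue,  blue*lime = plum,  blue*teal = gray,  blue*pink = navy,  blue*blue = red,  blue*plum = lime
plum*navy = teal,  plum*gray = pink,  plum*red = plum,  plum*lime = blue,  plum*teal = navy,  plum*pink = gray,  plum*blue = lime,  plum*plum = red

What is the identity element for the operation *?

red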